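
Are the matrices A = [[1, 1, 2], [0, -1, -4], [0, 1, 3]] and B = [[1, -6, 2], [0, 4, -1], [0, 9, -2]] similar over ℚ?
Two matrices over a field are similar if and only if they have the same invariant factors.

Both A and B have characteristic polynomial (x - 1)^3 and minimal polynomial (x - 1)^2. Computing further, both have invariant factors x - 1, (x - 1)^2. Hence A and B are similar.

Yes.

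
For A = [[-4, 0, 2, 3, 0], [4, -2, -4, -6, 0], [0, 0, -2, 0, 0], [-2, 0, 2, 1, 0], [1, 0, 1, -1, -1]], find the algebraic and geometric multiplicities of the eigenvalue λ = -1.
algebraic multiplicity 2, geometric multiplicity 2

The characteristic polynomial is (x + 1)^2(x + 2)^3, so the factor x + 1 appears with exponent 2: the algebraic multiplicity is 2.

rank(A + I) = 3, so the eigenspace has dimension 5 - 3 = 2: the geometric multiplicity is 2.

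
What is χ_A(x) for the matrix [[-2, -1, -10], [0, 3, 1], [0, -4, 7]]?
xI - A = [[x + 2, 1, 10], [0, x - 3, -1], [0, 4, x - 7]].

Expanding det(xI - A) along the first row:
det(xI - A) = + (x + 2)·det([[x - 3, -1], [4, x - 7]]) - (1)·det([[0, -1], [0, x - 7]]) + (10)·det([[0, x - 3], [0, 4]]).

Evaluating gives χ_A(x) = x^3 - 8x^2 + 5x + 50 = (x - 5)^2(x + 2).

χ_A(x) = (x - 5)^2(x + 2)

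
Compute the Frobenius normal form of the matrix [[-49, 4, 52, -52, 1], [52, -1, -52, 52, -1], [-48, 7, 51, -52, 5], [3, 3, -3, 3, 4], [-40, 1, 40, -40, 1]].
R = [[3, 0, 0, 0, 0], [0, 0, 0, 0, 12], [0, 1, 0, 0, -4], [0, 0, 1, 0, 3], [0, 0, 0, 1, 2]]

The invariant factors of A (the non-unit diagonal entries of the Smith normal form of xI - A over ℚ[x]) are x - 3, (x - 3)(x + 2)(x^2 - x + 2), each dividing the next. The characteristic polynomial is their product, (x - 3)^2(x + 2)(x^2 - x + 2).

The rational canonical form is the block-diagonal matrix of companion matrices C(f_i):
R = [[3, 0, 0, 0, 0], [0, 0, 0, 0, 12], [0, 1, 0, 0, -4], [0, 0, 1, 0, 3], [0, 0, 0, 1, 2]].

Note the characteristic polynomial does not split into linear factors over ℚ, so A has no Jordan form over ℚ; the rational canonical form exists over any field.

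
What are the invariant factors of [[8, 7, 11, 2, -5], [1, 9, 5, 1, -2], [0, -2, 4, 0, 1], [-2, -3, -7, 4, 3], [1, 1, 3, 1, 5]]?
The Jordan structure of A has elementary divisors (x - 6)^3, (x - 6)^2. Arranging the block sizes at each eigenvalue in decreasing order and taking row products gives the invariant factors.

Invariant factors (smallest first, each dividing the next): (x - 6)^2, (x - 6)^3.

Check: the last factor (x - 6)^3 is the minimal polynomial, and the product (x - 6)^5 is the characteristic polynomial.

(x - 6)^2, (x - 6)^3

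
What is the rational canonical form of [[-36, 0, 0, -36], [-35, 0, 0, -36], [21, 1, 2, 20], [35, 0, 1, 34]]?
The invariant factors of A (the non-unit diagonal entries of the Smith normal form of xI - A over ℚ[x]) are (x^2 + 6)^2, each dividing the next. The characteristic polynomial is their product, (x^2 + 6)^2.

The rational canonical form is the block-diagonal matrix of companion matrices C(f_i):
R = [[0, 0, 0, -36], [1, 0, 0, 0], [0, 1, 0, -12], [0, 0, 1, 0]].

Note the characteristic polynomial does not split into linear factors over ℚ, so A has no Jordan form over ℚ; the rational canonical form exists over any field.

R = [[0, 0, 0, -36], [1, 0, 0, 0], [0, 1, 0, -12], [0, 0, 1, 0]]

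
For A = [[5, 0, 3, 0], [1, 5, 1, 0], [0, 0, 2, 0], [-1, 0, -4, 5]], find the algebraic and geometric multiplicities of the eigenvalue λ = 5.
The characteristic polynomial is (x - 5)^3(x - 2), so the factor x - 5 appears with exponent 3: the algebraic multiplicity is 3.

rank(A - 5I) = 2, so the eigenspace has dimension 4 - 2 = 2: the geometric multiplicity is 2.

Since 2 < 3, A is not diagonalizable.

algebraic multiplicity 3, geometric multiplicity 2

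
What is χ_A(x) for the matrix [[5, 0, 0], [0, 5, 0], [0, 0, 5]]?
χ_A(x) = (x - 5)^3

xI - A = [[x - 5, 0, 0], [0, x - 5, 0], [0, 0, x - 5]].

Expanding det(xI - A) along the first row:
det(xI - A) = + (x - 5)·det([[x - 5, 0], [0, x - 5]]) - (0)·det([[0, 0], [0, x - 5]]) + (0)·det([[0, x - 5], [0, 0]]).

Evaluating gives χ_A(x) = x^3 - 15x^2 + 75x - 125 = (x - 5)^3.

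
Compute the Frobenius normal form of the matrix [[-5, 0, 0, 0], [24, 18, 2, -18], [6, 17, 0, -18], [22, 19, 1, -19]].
The invariant factors of A (the non-unit diagonal entries of the Smith normal form of xI - A over ℚ[x]) are x + 5, (x - 2)^2(x + 5), each dividing the next. The characteristic polynomial is their product, (x - 2)^2(x + 5)^2.

The rational canonical form is the block-diagonal matrix of companion matrices C(f_i):
R = [[-5, 0, 0, 0], [0, 0, 0, -20], [0, 1, 0, 16], [0, 0, 1, -1]].

R = [[-5, 0, 0, 0], [0, 0, 0, -20], [0, 1, 0, 16], [0, 0, 1, -1]]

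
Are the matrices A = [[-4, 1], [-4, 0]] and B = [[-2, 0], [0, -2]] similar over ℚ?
No.

Both have characteristic polynomial (x + 2)^2, but the minimal polynomial of A is (x + 2)^2 while the minimal polynomial of B is x + 2. The minimal polynomial is a similarity invariant, so A and B are not similar.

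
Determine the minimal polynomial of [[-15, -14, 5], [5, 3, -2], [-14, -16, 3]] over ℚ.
The characteristic polynomial factors as (x + 3)^3. The minimal polynomial is ∏(x - λ)^{k_λ} where k_λ is the size of the largest Jordan block at λ.

For λ = -3: rank(A + 3I) = 2, and the largest Jordan block has size 3 (the smallest k with rank((A + 3I)^k) = rank((A + 3I)^(k+1))).

So m_A(x) = (x + 3)^3.

m_A(x) = (x + 3)^3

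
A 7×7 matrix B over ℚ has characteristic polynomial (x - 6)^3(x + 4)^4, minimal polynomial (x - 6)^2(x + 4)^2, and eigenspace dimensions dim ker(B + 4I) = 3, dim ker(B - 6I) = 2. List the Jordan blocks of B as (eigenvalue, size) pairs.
λ = -4: algebraic multiplicity 4 (exponent in χ_B), largest block size 2 (exponent in m_B), 3 blocks (geometric multiplicity). These force block sizes [2, 1, 1].
λ = 6: algebraic multiplicity 3 (exponent in χ_B), largest block size 2 (exponent in m_B), 2 blocks (geometric multiplicity). These force block sizes [2, 1].

Jordan blocks: (-4, 2), (-4, 1), (-4, 1), (6, 2), (6, 1)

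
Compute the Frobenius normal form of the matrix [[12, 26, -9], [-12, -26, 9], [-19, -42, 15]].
R = [[0, 0, 0], [1, 0, 3], [0, 1, 1]]

The invariant factors of A (the non-unit diagonal entries of the Smith normal form of xI - A over ℚ[x]) are x(x^2 - x - 3), each dividing the next. The characteristic polynomial is their product, x(x^2 - x - 3).

The rational canonical form is the block-diagonal matrix of companion matrices C(f_i):
R = [[0, 0, 0], [1, 0, 3], [0, 1, 1]].

Note the characteristic polynomial does not split into linear factors over ℚ, so A has no Jordan form over ℚ; the rational canonical form exists over any field.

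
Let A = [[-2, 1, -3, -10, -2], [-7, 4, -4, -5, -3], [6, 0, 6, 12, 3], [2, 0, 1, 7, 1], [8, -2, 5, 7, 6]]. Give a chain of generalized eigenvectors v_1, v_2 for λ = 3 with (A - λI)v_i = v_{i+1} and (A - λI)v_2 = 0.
We seek v_1 ∈ ker((A - 3I)^2) \ ker(A - 3I), then set v_{i+1} = (A - 3I) v_i.

One such chain is v_1 = [[0, 1, 0, 0, 0]]^T, v_2 = [[1, 1, 0, 0, -2]]^T. Check: (A - 3I) v_2 = [[0, 0, 0, 0, 0]]^T = 0.

v_1 = [[0, 1, 0, 0, 0]]^T, v_2 = [[1, 1, 0, 0, -2]]^T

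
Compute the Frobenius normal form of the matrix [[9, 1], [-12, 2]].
The invariant factors of A (the non-unit diagonal entries of the Smith normal form of xI - A over ℚ[x]) are (x - 6)(x - 5), each dividing the next. The characteristic polynomial is their product, (x - 6)(x - 5).

The rational canonical form is the block-diagonal matrix of companion matrices C(f_i):
R = [[0, -30], [1, 11]].

R = [[0, -30], [1, 11]]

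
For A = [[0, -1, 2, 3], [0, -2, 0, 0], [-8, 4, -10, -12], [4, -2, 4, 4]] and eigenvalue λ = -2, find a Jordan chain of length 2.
v_1 = [[0, 1, 0, 0]]^T, v_2 = [[-1, 0, 4, -2]]^T

We seek v_1 ∈ ker((A + 2I)^2) \ ker(A + 2I), then set v_{i+1} = (A + 2I) v_i.

One such chain is v_1 = [[0, 1, 0, 0]]^T, v_2 = [[-1, 0, 4, -2]]^T. Check: (A + 2I) v_2 = [[0, 0, 0, 0]]^T = 0.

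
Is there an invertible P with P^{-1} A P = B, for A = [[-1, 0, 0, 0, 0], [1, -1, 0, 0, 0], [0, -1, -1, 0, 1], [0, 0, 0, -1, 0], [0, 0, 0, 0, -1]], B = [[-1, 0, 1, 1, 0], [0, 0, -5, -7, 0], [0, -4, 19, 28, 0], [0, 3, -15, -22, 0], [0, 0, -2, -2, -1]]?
Two matrices over a field are similar if and only if they have the same invariant factors.

Both A and B have characteristic polynomial (x + 1)^5 and minimal polynomial (x + 1)^3. Computing further, both have invariant factors x + 1, x + 1, (x + 1)^3. Hence A and B are similar.

Yes.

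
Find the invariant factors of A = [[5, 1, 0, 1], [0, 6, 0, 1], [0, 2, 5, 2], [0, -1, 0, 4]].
x - 5, x - 5, (x - 5)^2

The Jordan structure of A has elementary divisors (x - 5)^2, (x - 5), (x - 5). Arranging the block sizes at each eigenvalue in decreasing order and taking row products gives the invariant factors.

Invariant factors (smallest first, each dividing the next): x - 5, x - 5, (x - 5)^2.

Check: the last factor (x - 5)^2 is the minimal polynomial, and the product (x - 5)^4 is the characteristic polynomial.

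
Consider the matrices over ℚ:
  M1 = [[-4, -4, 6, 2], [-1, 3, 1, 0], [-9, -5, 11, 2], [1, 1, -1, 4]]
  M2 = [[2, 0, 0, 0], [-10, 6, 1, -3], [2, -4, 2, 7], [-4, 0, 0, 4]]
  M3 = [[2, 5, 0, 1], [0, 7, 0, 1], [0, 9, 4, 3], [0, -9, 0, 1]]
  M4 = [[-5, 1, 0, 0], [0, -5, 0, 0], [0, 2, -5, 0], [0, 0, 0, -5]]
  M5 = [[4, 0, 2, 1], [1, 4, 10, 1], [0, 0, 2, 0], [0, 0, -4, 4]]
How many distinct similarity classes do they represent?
Characteristic polynomials: χ_{M1} = (x - 4)^3(x - 2), χ_{M2} = (x - 4)^3(x - 2), χ_{M3} = (x - 4)^3(x - 2), χ_{M4} = (x + 5)^4, χ_{M5} = (x - 4)^3(x - 2).

{M1, M3}: invariant factors x - 4, (x - 4)^2(x - 2).

{M2, M5}: invariant factors (x - 4)^3(x - 2).

{M4}: invariant factors x + 5, x + 5, (x + 5)^2.

Matrices are similar if and only if their invariant-factor lists agree; the partition into similarity classes is {M1, M3}, {M2, M5}, {M4}.

3 classes: {M1, M3}, {M2, M5}, {M4}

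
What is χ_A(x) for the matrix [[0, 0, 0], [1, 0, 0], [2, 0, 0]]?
χ_A(x) = x^3

xI - A = [[x, 0, 0], [-1, x, 0], [-2, 0, x]].

Expanding det(xI - A) along the first row:
det(xI - A) = + (x)·det([[x, 0], [0, x]]) - (0)·det([[-1, 0], [-2, x]]) + (0)·det([[-1, x], [-2, 0]]).

Evaluating gives χ_A(x) = x^3.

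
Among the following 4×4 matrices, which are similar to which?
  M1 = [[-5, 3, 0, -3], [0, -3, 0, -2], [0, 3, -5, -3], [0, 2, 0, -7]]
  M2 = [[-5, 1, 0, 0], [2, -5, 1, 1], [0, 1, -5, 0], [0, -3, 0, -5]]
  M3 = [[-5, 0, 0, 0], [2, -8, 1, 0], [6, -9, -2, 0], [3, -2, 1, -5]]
Characteristic polynomials: χ_{M1} = (x + 5)^4, χ_{M2} = (x + 5)^4, χ_{M3} = (x + 5)^4.

{M1}: invariant factors x + 5, x + 5, (x + 5)^2.

{M2, M3}: invariant factors x + 5, (x + 5)^3.

Matrices are similar if and only if their invariant-factor lists agree; the partition into similarity classes is {M1}, {M2, M3}.

2 classes: {M1}, {M2, M3}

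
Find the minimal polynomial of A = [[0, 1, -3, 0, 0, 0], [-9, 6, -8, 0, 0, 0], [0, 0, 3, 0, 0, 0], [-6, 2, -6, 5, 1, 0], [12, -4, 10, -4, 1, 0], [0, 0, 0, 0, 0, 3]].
m_A(x) = (x - 3)^3

The characteristic polynomial factors as (x - 3)^6. The minimal polynomial is ∏(x - λ)^{k_λ} where k_λ is the size of the largest Jordan block at λ.

For λ = 3: rank(A - 3I) = 3, and the largest Jordan block has size 3 (the smallest k with rank((A - 3I)^k) = rank((A - 3I)^(k+1))).

So m_A(x) = (x - 3)^3.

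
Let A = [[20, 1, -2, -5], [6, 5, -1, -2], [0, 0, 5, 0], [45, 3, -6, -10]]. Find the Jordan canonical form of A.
J = [[5, 1, 0, 0], [0, 5, 1, 0], [0, 0, 5, 0], [0, 0, 0, 5]]

The characteristic polynomial is det(xI - A) = (x - 5)^4, so the eigenvalues are 5 (algebraic multiplicity 4).

For λ = 5: rank(A - 5I) = 2, rank((A - 5I)^2) = 1, rank((A - 5I)^3) = 0. The eigenspace has dimension 4 - 2 = 2, so there are 2 Jordan blocks; the rank sequence gives block sizes [3, 1].

Assembling the blocks gives the Jordan form J above.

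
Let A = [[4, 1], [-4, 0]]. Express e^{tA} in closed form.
A has Jordan form J = [[2, 1], [0, 2]] with A = PJP^{-1}, so e^{tA} = P e^{tJ} P^{-1}.

For a Jordan block J_k(λ), e^{tJ_k(λ)} = e^{λt} · (I + tN + t^2 N^2/2! + ... + t^{k-1} N^{k-1}/(k-1)!) where N is the nilpotent superdiagonal part.

Assembling the blocks and conjugating back gives the entries of e^{tA} as shown above.

e^{tA} = [[(2*t + 1)*e^{2*t}, t*e^{2*t}], [-4*t*e^{2*t}, (1 - 2*t)*e^{2*t}]]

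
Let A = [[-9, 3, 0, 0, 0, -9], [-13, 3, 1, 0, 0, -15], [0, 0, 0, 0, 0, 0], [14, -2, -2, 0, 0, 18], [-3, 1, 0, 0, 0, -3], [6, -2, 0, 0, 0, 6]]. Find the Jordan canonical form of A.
J = [[0, 1, 0, 0, 0, 0], [0, 0, 1, 0, 0, 0], [0, 0, 0, 0, 0, 0], [0, 0, 0, 0, 0, 0], [0, 0, 0, 0, 0, 0], [0, 0, 0, 0, 0, 0]]

The characteristic polynomial is det(xI - A) = x^6, so the eigenvalues are 0 (algebraic multiplicity 6).

For λ = 0: rank(A) = 2, rank(A^2) = 1, rank(A^3) = 0. The eigenspace has dimension 6 - 2 = 4, so there are 4 Jordan blocks; the rank sequence gives block sizes [3, 1, 1, 1].

Assembling the blocks gives the Jordan form J above.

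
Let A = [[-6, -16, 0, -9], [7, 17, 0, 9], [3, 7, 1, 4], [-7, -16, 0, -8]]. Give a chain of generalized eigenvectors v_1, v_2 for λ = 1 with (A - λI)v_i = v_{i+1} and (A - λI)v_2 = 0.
v_1 = [[-3, 1, 0, 0]]^T, v_2 = [[5, -5, -2, 5]]^T

We seek v_1 ∈ ker((A - I)^2) \ ker(A - I), then set v_{i+1} = (A - I) v_i.

One such chain is v_1 = [[-3, 1, 0, 0]]^T, v_2 = [[5, -5, -2, 5]]^T. Check: (A - I) v_2 = [[0, 0, 0, 0]]^T = 0.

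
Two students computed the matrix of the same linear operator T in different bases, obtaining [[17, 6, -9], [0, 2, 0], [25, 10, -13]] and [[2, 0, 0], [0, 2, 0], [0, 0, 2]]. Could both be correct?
No.

Both have characteristic polynomial (x - 2)^3, but the minimal polynomial of A is (x - 2)^2 while the minimal polynomial of B is x - 2. The minimal polynomial is a similarity invariant, so A and B are not similar.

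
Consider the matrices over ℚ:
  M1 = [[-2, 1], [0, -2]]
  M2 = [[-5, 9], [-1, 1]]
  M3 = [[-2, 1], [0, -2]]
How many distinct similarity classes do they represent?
Characteristic polynomials: χ_{M1} = (x + 2)^2, χ_{M2} = (x + 2)^2, χ_{M3} = (x + 2)^2.

{M1, M2, M3}: invariant factors (x + 2)^2.

Matrices are similar if and only if their invariant-factor lists agree; the partition into similarity classes is {M1, M2, M3}.

1 class: {M1, M2, M3}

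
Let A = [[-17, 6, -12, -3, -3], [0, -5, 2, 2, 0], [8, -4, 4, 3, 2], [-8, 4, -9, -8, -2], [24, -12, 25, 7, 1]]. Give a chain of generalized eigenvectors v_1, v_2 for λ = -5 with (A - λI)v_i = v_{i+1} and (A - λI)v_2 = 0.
We seek v_1 ∈ ker((A + 5I)^2) \ ker(A + 5I), then set v_{i+1} = (A + 5I) v_i.

One such chain is v_1 = [[0, 1, 0, 0, 1]]^T, v_2 = [[3, 0, -2, 2, -6]]^T. Check: (A + 5I) v_2 = [[0, 0, 0, 0, 0]]^T = 0.

v_1 = [[0, 1, 0, 0, 1]]^T, v_2 = [[3, 0, -2, 2, -6]]^T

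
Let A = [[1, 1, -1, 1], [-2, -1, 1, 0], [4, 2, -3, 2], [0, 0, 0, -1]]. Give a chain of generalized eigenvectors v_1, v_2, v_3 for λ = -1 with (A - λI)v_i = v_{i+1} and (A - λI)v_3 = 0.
v_1 = [[0, -2, 1, 2]]^T, v_2 = [[-1, 1, -2, 0]]^T, v_3 = [[1, 0, 2, 0]]^T

We seek v_1 ∈ ker((A + I)^3) \ ker((A + I)^2), then set v_{i+1} = (A + I) v_i.

One such chain is v_1 = [[0, -2, 1, 2]]^T, v_2 = [[-1, 1, -2, 0]]^T, v_3 = [[1, 0, 2, 0]]^T. Check: (A + I) v_3 = [[0, 0, 0, 0]]^T = 0.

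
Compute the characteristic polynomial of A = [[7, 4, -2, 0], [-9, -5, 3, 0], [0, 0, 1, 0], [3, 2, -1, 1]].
xI - A = [[x - 7, -4, 2, 0], [9, x + 5, -3, 0], [0, 0, x - 1, 0], [-3, -2, 1, x - 1]].

Expanding det(xI - A) along the first row:
det(xI - A) = + (x - 7)·det([[x + 5, -3, 0], [0, x - 1, 0], [-2, 1, x - 1]]) - (-4)·det([[9, -3, 0], [0, x - 1, 0], [-3, 1, x - 1]]) + (2)·det([[9, x + 5, 0], [0, 0, 0], [-3, -2, x - 1]]) - (0)·det([[9, x + 5, -3], [0, 0, x - 1], [-3, -2, 1]]).

Evaluating gives χ_A(x) = x^4 - 4x^3 + 6x^2 - 4x + 1 = (x - 1)^4.

χ_A(x) = (x - 1)^4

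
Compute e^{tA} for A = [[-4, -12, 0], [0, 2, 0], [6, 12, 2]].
A has Jordan form J = [[-4, 0, 0], [0, 2, 0], [0, 0, 2]] with A = PJP^{-1}, so e^{tA} = P e^{tJ} P^{-1}.

For a Jordan block J_k(λ), e^{tJ_k(λ)} = e^{λt} · (I + tN + t^2 N^2/2! + ... + t^{k-1} N^{k-1}/(k-1)!) where N is the nilpotent superdiagonal part.

Assembling the blocks and conjugating back gives the entries of e^{tA} as shown above.

e^{tA} = [[e^{-4*t}, 2*(1 - e^{6*t})*e^{-4*t}, 0], [0, e^{2*t}, 0], [(e^{6*t} - 1)*e^{-4*t}, (2*e^{6*t} - 2)*e^{-4*t}, e^{2*t}]]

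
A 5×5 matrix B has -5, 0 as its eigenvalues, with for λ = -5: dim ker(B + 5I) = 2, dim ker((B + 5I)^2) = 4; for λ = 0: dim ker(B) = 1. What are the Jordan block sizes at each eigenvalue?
λ = -5: successive nullity increments [2, 2] count blocks of size ≥ k; block sizes are [2, 2].
λ = 0: successive nullity increments [1] count blocks of size ≥ k; block sizes are [1].

Jordan blocks: (-5, 2), (-5, 2), (0, 1)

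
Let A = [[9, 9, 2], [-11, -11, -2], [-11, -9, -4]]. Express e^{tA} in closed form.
e^{tA} = [[(11*t + 1)*e^{-2*t}, 9*t*e^{-2*t}, 2*t*e^{-2*t}], [-11*t*e^{-2*t}, (1 - 9*t)*e^{-2*t}, -2*t*e^{-2*t}], [-11*t*e^{-2*t}, -9*t*e^{-2*t}, (1 - 2*t)*e^{-2*t}]]

A has Jordan form J = [[-2, 1, 0], [0, -2, 0], [0, 0, -2]] with A = PJP^{-1}, so e^{tA} = P e^{tJ} P^{-1}.

For a Jordan block J_k(λ), e^{tJ_k(λ)} = e^{λt} · (I + tN + t^2 N^2/2! + ... + t^{k-1} N^{k-1}/(k-1)!) where N is the nilpotent superdiagonal part.

Assembling the blocks and conjugating back gives the entries of e^{tA} as shown above.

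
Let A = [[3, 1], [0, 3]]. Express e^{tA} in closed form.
e^{tA} = [[e^{3*t}, t*e^{3*t}], [0, e^{3*t}]]

A has Jordan form J = [[3, 1], [0, 3]] with A = PJP^{-1}, so e^{tA} = P e^{tJ} P^{-1}.

For a Jordan block J_k(λ), e^{tJ_k(λ)} = e^{λt} · (I + tN + t^2 N^2/2! + ... + t^{k-1} N^{k-1}/(k-1)!) where N is the nilpotent superdiagonal part.

Assembling the blocks and conjugating back gives the entries of e^{tA} as shown above.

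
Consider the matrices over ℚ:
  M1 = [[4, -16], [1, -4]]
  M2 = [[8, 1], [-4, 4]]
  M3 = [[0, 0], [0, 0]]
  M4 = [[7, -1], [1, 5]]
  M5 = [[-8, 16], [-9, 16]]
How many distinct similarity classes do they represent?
Characteristic polynomials: χ_{M1} = x^2, χ_{M2} = (x - 6)^2, χ_{M3} = x^2, χ_{M4} = (x - 6)^2, χ_{M5} = (x - 4)^2.

{M1}: invariant factors x^2.

{M2, M4}: invariant factors (x - 6)^2.

{M3}: invariant factors x, x.

{M5}: invariant factors (x - 4)^2.

Matrices are similar if and only if their invariant-factor lists agree; the partition into similarity classes is {M1}, {M2, M4}, {M3}, {M5}.

4 classes: {M1}, {M2, M4}, {M3}, {M5}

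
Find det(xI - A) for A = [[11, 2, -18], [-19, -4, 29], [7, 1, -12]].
χ_A(x) = (x + 1)^2(x + 3)

xI - A = [[x - 11, -2, 18], [19, x + 4, -29], [-7, -1, x + 12]].

Expanding det(xI - A) along the first row:
det(xI - A) = + (x - 11)·det([[x + 4, -29], [-1, x + 12]]) - (-2)·det([[19, -29], [-7, x + 12]]) + (18)·det([[19, x + 4], [-7, -1]]).

Evaluating gives χ_A(x) = x^3 + 5x^2 + 7x + 3 = (x + 1)^2(x + 3).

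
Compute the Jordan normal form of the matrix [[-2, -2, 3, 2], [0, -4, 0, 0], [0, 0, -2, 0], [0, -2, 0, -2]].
The characteristic polynomial is det(xI - A) = (x + 2)^3(x + 4), so the eigenvalues are -4 (algebraic multiplicity 1), -2 (algebraic multiplicity 3).

For λ = -4: algebraic multiplicity 1 gives one 1×1 block.

For λ = -2: rank(A + 2I) = 2, rank((A + 2I)^2) = 1. The eigenspace has dimension 4 - 2 = 2, so there are 2 Jordan blocks; the rank sequence gives block sizes [2, 1].

Assembling the blocks gives the Jordan form J above.

J = [[-4, 0, 0, 0], [0, -2, 1, 0], [0, 0, -2, 0], [0, 0, 0, -2]]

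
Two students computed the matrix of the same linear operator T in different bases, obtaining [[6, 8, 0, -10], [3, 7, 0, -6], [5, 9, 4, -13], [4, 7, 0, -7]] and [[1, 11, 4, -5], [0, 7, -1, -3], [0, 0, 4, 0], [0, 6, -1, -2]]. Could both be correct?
Two matrices over a field are similar if and only if they have the same invariant factors.

Both A and B have characteristic polynomial (x - 4)^2(x - 1)^2 and minimal polynomial (x - 4)^2(x - 1)^2. Computing further, both have invariant factors (x - 4)^2(x - 1)^2. Hence A and B are similar.

Yes.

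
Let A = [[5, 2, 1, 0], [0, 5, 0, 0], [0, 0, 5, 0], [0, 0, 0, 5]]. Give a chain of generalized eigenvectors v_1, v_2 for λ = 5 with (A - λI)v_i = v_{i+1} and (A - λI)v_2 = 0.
v_1 = [[0, 1, -1, 2]]^T, v_2 = [[1, 0, 0, 0]]^T

We seek v_1 ∈ ker((A - 5I)^2) \ ker(A - 5I), then set v_{i+1} = (A - 5I) v_i.

One such chain is v_1 = [[0, 1, -1, 2]]^T, v_2 = [[1, 0, 0, 0]]^T. Check: (A - 5I) v_2 = [[0, 0, 0, 0]]^T = 0.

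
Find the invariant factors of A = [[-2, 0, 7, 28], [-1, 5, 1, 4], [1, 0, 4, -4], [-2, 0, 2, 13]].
x - 5, x - 5, (x - 5)^2

The Jordan structure of A has elementary divisors (x - 5)^2, (x - 5), (x - 5). Arranging the block sizes at each eigenvalue in decreasing order and taking row products gives the invariant factors.

Invariant factors (smallest first, each dividing the next): x - 5, x - 5, (x - 5)^2.

Check: the last factor (x - 5)^2 is the minimal polynomial, and the product (x - 5)^4 is the characteristic polynomial.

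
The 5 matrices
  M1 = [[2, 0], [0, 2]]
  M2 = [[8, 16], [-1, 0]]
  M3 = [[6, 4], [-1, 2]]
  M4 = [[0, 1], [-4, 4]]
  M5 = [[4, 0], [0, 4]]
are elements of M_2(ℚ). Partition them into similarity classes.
4 classes: {M1}, {M2, M3}, {M4}, {M5}

Characteristic polynomials: χ_{M1} = (x - 2)^2, χ_{M2} = (x - 4)^2, χ_{M3} = (x - 4)^2, χ_{M4} = (x - 2)^2, χ_{M5} = (x - 4)^2.

{M1}: invariant factors x - 2, x - 2.

{M2, M3}: invariant factors (x - 4)^2.

{M4}: invariant factors (x - 2)^2.

{M5}: invariant factors x - 4, x - 4.

Matrices are similar if and only if their invariant-factor lists agree; the partition into similarity classes is {M1}, {M2, M3}, {M4}, {M5}.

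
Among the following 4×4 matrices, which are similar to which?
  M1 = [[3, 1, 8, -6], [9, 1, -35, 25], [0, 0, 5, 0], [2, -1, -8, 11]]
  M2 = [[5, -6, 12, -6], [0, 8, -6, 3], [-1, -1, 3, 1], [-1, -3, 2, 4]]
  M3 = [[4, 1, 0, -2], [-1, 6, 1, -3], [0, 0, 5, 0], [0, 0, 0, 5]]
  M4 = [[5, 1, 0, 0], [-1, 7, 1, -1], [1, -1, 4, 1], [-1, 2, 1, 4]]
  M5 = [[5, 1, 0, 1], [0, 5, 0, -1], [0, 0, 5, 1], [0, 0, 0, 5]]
1 class: {M1, M2, M3, M4, M5}

Characteristic polynomials: χ_{M1} = (x - 5)^4, χ_{M2} = (x - 5)^4, χ_{M3} = (x - 5)^4, χ_{M4} = (x - 5)^4, χ_{M5} = (x - 5)^4.

{M1, M2, M3, M4, M5}: invariant factors x - 5, (x - 5)^3.

Matrices are similar if and only if their invariant-factor lists agree; the partition into similarity classes is {M1, M2, M3, M4, M5}.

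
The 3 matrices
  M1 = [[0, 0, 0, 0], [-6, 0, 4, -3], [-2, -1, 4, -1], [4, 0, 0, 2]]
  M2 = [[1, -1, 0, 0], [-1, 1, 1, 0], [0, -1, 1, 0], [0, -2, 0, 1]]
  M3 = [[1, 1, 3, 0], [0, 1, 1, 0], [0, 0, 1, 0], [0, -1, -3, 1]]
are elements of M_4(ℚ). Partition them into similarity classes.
Characteristic polynomials: χ_{M1} = x(x - 2)^3, χ_{M2} = (x - 1)^4, χ_{M3} = (x - 1)^4.

{M1}: invariant factors x(x - 2)^3.

{M2, M3}: invariant factors x - 1, (x - 1)^3.

Matrices are similar if and only if their invariant-factor lists agree; the partition into similarity classes is {M1}, {M2, M3}.

2 classes: {M1}, {M2, M3}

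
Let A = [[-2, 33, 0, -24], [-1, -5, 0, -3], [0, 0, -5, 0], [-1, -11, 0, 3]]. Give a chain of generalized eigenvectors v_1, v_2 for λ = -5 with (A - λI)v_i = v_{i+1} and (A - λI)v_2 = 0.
We seek v_1 ∈ ker((A + 5I)^2) \ ker(A + 5I), then set v_{i+1} = (A + 5I) v_i.

One such chain is v_1 = [[-2, 1, 0, 1]]^T, v_2 = [[3, -1, 0, -1]]^T. Check: (A + 5I) v_2 = [[0, 0, 0, 0]]^T = 0.

v_1 = [[-2, 1, 0, 1]]^T, v_2 = [[3, -1, 0, -1]]^T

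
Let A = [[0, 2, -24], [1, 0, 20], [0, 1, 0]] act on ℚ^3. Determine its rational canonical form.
R = [[0, 0, -24], [1, 0, 22], [0, 1, 0]]

The invariant factors of A (the non-unit diagonal entries of the Smith normal form of xI - A over ℚ[x]) are (x - 4)(x^2 + 4x - 6), each dividing the next. The characteristic polynomial is their product, (x - 4)(x^2 + 4x - 6).

The rational canonical form is the block-diagonal matrix of companion matrices C(f_i):
R = [[0, 0, -24], [1, 0, 22], [0, 1, 0]].

Note the characteristic polynomial does not split into linear factors over ℚ, so A has no Jordan form over ℚ; the rational canonical form exists over any field.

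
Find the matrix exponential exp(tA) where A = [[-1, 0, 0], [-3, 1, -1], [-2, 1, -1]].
e^{tA} = [[e^{-t}, 0, 0], [-t - 2 + 2*e^{-t}, t + 1, -t], [-t - 1 + e^{-t}, t, 1 - t]]

A has Jordan form J = [[-1, 0, 0], [0, 0, 1], [0, 0, 0]] with A = PJP^{-1}, so e^{tA} = P e^{tJ} P^{-1}.

For a Jordan block J_k(λ), e^{tJ_k(λ)} = e^{λt} · (I + tN + t^2 N^2/2! + ... + t^{k-1} N^{k-1}/(k-1)!) where N is the nilpotent superdiagonal part.

Assembling the blocks and conjugating back gives the entries of e^{tA} as shown above.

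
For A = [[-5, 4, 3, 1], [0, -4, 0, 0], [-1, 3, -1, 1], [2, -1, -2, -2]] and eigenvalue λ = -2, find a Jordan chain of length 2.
v_1 = [[0, 0, 0, 1]]^T, v_2 = [[1, 0, 1, 0]]^T

We seek v_1 ∈ ker((A + 2I)^2) \ ker(A + 2I), then set v_{i+1} = (A + 2I) v_i.

One such chain is v_1 = [[0, 0, 0, 1]]^T, v_2 = [[1, 0, 1, 0]]^T. Check: (A + 2I) v_2 = [[0, 0, 0, 0]]^T = 0.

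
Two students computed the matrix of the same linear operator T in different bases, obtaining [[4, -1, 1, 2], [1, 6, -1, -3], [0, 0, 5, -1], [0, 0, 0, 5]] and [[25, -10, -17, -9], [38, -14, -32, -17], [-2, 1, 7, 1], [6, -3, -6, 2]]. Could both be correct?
Two matrices over a field are similar if and only if they have the same invariant factors.

Both A and B have characteristic polynomial (x - 5)^4 and minimal polynomial (x - 5)^2. Computing further, both have invariant factors (x - 5)^2, (x - 5)^2. Hence A and B are similar.

Yes.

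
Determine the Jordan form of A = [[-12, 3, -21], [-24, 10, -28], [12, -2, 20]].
J = [[6, 1, 0], [0, 6, 0], [0, 0, 6]]

The characteristic polynomial is det(xI - A) = (x - 6)^3, so the eigenvalues are 6 (algebraic multiplicity 3).

For λ = 6: rank(A - 6I) = 1, rank((A - 6I)^2) = 0. The eigenspace has dimension 3 - 1 = 2, so there are 2 Jordan blocks; the rank sequence gives block sizes [2, 1].

Assembling the blocks gives the Jordan form J above.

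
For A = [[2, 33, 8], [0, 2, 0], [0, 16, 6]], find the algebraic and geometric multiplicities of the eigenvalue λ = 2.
algebraic multiplicity 2, geometric multiplicity 1

The characteristic polynomial is (x - 6)(x - 2)^2, so the factor x - 2 appears with exponent 2: the algebraic multiplicity is 2.

rank(A - 2I) = 2, so the eigenspace has dimension 3 - 2 = 1: the geometric multiplicity is 1.

Since 1 < 2, A is not diagonalizable.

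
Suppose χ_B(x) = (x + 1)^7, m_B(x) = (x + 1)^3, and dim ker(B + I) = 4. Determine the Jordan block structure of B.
λ = -1: algebraic multiplicity 7 (exponent in χ_B), largest block size 3 (exponent in m_B), 4 blocks (geometric multiplicity). These force block sizes [3, 2, 1, 1].

Jordan blocks: (-1, 3), (-1, 2), (-1, 1), (-1, 1)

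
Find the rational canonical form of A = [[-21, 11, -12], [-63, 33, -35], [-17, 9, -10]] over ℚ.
The invariant factors of A (the non-unit diagonal entries of the Smith normal form of xI - A over ℚ[x]) are (x + 2)(x^2 - 4x - 1), each dividing the next. The characteristic polynomial is their product, (x + 2)(x^2 - 4x - 1).

The rational canonical form is the block-diagonal matrix of companion matrices C(f_i):
R = [[0, 0, 2], [1, 0, 9], [0, 1, 2]].

Note the characteristic polynomial does not split into linear factors over ℚ, so A has no Jordan form over ℚ; the rational canonical form exists over any field.

R = [[0, 0, 2], [1, 0, 9], [0, 1, 2]]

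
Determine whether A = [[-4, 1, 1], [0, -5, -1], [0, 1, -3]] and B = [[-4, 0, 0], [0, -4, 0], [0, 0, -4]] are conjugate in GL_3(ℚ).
Both have characteristic polynomial (x + 4)^3, but the minimal polynomial of A is (x + 4)^2 while the minimal polynomial of B is x + 4. The minimal polynomial is a similarity invariant, so A and B are not similar.

No.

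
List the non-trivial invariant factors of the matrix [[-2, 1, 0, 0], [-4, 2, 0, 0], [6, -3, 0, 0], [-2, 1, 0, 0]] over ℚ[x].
x, x, x^2

The Jordan structure of A has elementary divisors x^2, x, x. Arranging the block sizes at each eigenvalue in decreasing order and taking row products gives the invariant factors.

Invariant factors (smallest first, each dividing the next): x, x, x^2.

Check: the last factor x^2 is the minimal polynomial, and the product x^4 is the characteristic polynomial.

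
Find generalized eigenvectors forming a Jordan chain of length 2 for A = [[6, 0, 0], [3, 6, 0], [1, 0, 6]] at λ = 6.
v_1 = [[1, 0, 0]]^T, v_2 = [[0, 3, 1]]^T

We seek v_1 ∈ ker((A - 6I)^2) \ ker(A - 6I), then set v_{i+1} = (A - 6I) v_i.

One such chain is v_1 = [[1, 0, 0]]^T, v_2 = [[0, 3, 1]]^T. Check: (A - 6I) v_2 = [[0, 0, 0]]^T = 0.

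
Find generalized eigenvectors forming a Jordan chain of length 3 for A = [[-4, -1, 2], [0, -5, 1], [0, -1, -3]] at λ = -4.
v_1 = [[0, 0, 1]]^T, v_2 = [[2, 1, 1]]^T, v_3 = [[1, 0, 0]]^T

We seek v_1 ∈ ker((A + 4I)^3) \ ker((A + 4I)^2), then set v_{i+1} = (A + 4I) v_i.

One such chain is v_1 = [[0, 0, 1]]^T, v_2 = [[2, 1, 1]]^T, v_3 = [[1, 0, 0]]^T. Check: (A + 4I) v_3 = [[0, 0, 0]]^T = 0.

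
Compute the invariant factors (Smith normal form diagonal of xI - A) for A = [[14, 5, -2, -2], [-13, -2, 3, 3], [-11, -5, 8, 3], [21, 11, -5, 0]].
x - 5, (x - 5)^3

The Jordan structure of A has elementary divisors (x - 5)^3, (x - 5). Arranging the block sizes at each eigenvalue in decreasing order and taking row products gives the invariant factors.

Invariant factors (smallest first, each dividing the next): x - 5, (x - 5)^3.

Check: the last factor (x - 5)^3 is the minimal polynomial, and the product (x - 5)^4 is the characteristic polynomial.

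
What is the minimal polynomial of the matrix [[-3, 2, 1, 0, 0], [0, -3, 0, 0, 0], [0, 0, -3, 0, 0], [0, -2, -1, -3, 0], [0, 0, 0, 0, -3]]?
The characteristic polynomial factors as (x + 3)^5. The minimal polynomial is ∏(x - λ)^{k_λ} where k_λ is the size of the largest Jordan block at λ.

For λ = -3: rank(A + 3I) = 1, and the largest Jordan block has size 2 (the smallest k with rank((A + 3I)^k) = rank((A + 3I)^(k+1))).

So m_A(x) = (x + 3)^2.

m_A(x) = (x + 3)^2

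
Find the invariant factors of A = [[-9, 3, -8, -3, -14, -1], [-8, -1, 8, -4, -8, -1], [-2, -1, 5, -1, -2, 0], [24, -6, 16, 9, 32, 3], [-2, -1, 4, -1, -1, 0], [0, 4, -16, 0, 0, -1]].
The Jordan structure of A has elementary divisors (x + 3), (x - 1)^2, (x - 1)^2, (x - 1). Arranging the block sizes at each eigenvalue in decreasing order and taking row products gives the invariant factors.

Invariant factors (smallest first, each dividing the next): x - 1, (x - 1)^2, (x - 1)^2(x + 3).

Check: the last factor (x - 1)^2(x + 3) is the minimal polynomial, and the product (x - 1)^5(x + 3) is the characteristic polynomial.

x - 1, (x - 1)^2, (x - 1)^2(x + 3)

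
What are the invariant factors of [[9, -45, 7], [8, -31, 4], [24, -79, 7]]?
(x + 5)^3

The Jordan structure of A has elementary divisors (x + 5)^3. Arranging the block sizes at each eigenvalue in decreasing order and taking row products gives the invariant factors.

Invariant factors (smallest first, each dividing the next): (x + 5)^3.

Check: the last factor (x + 5)^3 is the minimal polynomial, and the product (x + 5)^3 is the characteristic polynomial.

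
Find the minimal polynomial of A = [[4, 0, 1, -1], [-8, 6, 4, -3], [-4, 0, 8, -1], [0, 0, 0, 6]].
m_A(x) = (x - 6)^3

The characteristic polynomial factors as (x - 6)^4. The minimal polynomial is ∏(x - λ)^{k_λ} where k_λ is the size of the largest Jordan block at λ.

For λ = 6: rank(A - 6I) = 2, and the largest Jordan block has size 3 (the smallest k with rank((A - 6I)^k) = rank((A - 6I)^(k+1))).

So m_A(x) = (x - 6)^3.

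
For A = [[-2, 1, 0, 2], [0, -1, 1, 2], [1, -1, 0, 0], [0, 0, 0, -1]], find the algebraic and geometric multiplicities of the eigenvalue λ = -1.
algebraic multiplicity 4, geometric multiplicity 2

The characteristic polynomial is (x + 1)^4, so the factor x + 1 appears with exponent 4: the algebraic multiplicity is 4.

rank(A + I) = 2, so the eigenspace has dimension 4 - 2 = 2: the geometric multiplicity is 2.

Since 2 < 4, A is not diagonalizable.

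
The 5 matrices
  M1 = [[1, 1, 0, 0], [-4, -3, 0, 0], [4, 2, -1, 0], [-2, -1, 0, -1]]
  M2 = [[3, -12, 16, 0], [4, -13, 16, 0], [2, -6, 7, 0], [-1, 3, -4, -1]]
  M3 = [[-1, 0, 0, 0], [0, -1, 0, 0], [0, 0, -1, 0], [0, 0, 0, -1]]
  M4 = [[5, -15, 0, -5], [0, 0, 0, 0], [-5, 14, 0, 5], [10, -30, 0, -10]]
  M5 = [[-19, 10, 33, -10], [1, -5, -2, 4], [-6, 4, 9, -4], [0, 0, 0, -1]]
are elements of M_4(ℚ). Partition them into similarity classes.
4 classes: {M1, M2}, {M3}, {M4}, {M5}

Characteristic polynomials: χ_{M1} = (x + 1)^4, χ_{M2} = (x + 1)^4, χ_{M3} = (x + 1)^4, χ_{M4} = x^3(x + 5), χ_{M5} = (x + 1)(x + 5)^3.

{M1, M2}: invariant factors x + 1, x + 1, (x + 1)^2.

{M3}: invariant factors x + 1, x + 1, x + 1, x + 1.

{M4}: invariant factors x, x^2(x + 5).

{M5}: invariant factors (x + 1)(x + 5)^3.

Matrices are similar if and only if their invariant-factor lists agree; the partition into similarity classes is {M1, M2}, {M3}, {M4}, {M5}.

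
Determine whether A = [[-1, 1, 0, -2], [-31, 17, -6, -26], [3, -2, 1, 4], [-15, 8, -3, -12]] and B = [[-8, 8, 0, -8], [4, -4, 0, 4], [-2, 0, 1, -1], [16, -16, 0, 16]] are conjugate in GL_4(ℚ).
No.

Both have characteristic polynomial x^2(x - 4)(x - 1), but the minimal polynomial of A is x^2(x - 4)(x - 1) while the minimal polynomial of B is x(x - 4)(x - 1). The minimal polynomial is a similarity invariant, so A and B are not similar.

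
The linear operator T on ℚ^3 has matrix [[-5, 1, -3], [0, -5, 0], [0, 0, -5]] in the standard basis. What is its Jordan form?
The characteristic polynomial is det(xI - A) = (x + 5)^3, so the eigenvalues are -5 (algebraic multiplicity 3).

For λ = -5: rank(A + 5I) = 1, rank((A + 5I)^2) = 0. The eigenspace has dimension 3 - 1 = 2, so there are 2 Jordan blocks; the rank sequence gives block sizes [2, 1].

Assembling the blocks gives the Jordan form J above.

J = [[-5, 1, 0], [0, -5, 0], [0, 0, -5]]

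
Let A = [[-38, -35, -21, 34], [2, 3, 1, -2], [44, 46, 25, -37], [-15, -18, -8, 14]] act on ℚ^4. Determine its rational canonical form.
R = [[0, 0, 0, 4], [1, 0, 0, -13], [0, 1, 0, 3], [0, 0, 1, 4]]

The invariant factors of A (the non-unit diagonal entries of the Smith normal form of xI - A over ℚ[x]) are (x - 4)(x^3 - 3x + 1), each dividing the next. The characteristic polynomial is their product, (x - 4)(x^3 - 3x + 1).

The rational canonical form is the block-diagonal matrix of companion matrices C(f_i):
R = [[0, 0, 0, 4], [1, 0, 0, -13], [0, 1, 0, 3], [0, 0, 1, 4]].

Note the characteristic polynomial does not split into linear factors over ℚ, so A has no Jordan form over ℚ; the rational canonical form exists over any field.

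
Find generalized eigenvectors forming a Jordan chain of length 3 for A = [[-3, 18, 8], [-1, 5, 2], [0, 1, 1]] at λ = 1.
v_1 = [[-1, 0, 0]]^T, v_2 = [[4, 1, 0]]^T, v_3 = [[2, 0, 1]]^T

We seek v_1 ∈ ker((A - I)^3) \ ker((A - I)^2), then set v_{i+1} = (A - I) v_i.

One such chain is v_1 = [[-1, 0, 0]]^T, v_2 = [[4, 1, 0]]^T, v_3 = [[2, 0, 1]]^T. Check: (A - I) v_3 = [[0, 0, 0]]^T = 0.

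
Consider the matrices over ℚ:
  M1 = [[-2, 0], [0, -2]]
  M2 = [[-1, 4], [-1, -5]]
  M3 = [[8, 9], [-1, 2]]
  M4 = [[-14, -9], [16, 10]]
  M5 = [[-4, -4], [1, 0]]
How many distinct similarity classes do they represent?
Characteristic polynomials: χ_{M1} = (x + 2)^2, χ_{M2} = (x + 3)^2, χ_{M3} = (x - 5)^2, χ_{M4} = (x + 2)^2, χ_{M5} = (x + 2)^2.

{M1}: invariant factors x + 2, x + 2.

{M2}: invariant factors (x + 3)^2.

{M3}: invariant factors (x - 5)^2.

{M4, M5}: invariant factors (x + 2)^2.

Matrices are similar if and only if their invariant-factor lists agree; the partition into similarity classes is {M1}, {M2}, {M3}, {M4, M5}.

4 classes: {M1}, {M2}, {M3}, {M4, M5}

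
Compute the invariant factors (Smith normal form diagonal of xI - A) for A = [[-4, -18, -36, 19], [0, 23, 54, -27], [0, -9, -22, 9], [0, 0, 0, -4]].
The Jordan structure of A has elementary divisors (x + 4)^2, (x + 4), (x - 5). Arranging the block sizes at each eigenvalue in decreasing order and taking row products gives the invariant factors.

Invariant factors (smallest first, each dividing the next): x + 4, (x - 5)(x + 4)^2.

Check: the last factor (x - 5)(x + 4)^2 is the minimal polynomial, and the product (x - 5)(x + 4)^3 is the characteristic polynomial.

x + 4, (x - 5)(x + 4)^2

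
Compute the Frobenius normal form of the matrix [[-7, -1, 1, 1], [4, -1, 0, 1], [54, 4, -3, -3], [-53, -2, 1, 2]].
R = [[0, 0, 0, -50], [1, 0, 0, 5], [0, 1, 0, -17], [0, 0, 1, -9]]

The invariant factors of A (the non-unit diagonal entries of the Smith normal form of xI - A over ℚ[x]) are (x + 5)^2(x^2 - x + 2), each dividing the next. The characteristic polynomial is their product, (x + 5)^2(x^2 - x + 2).

The rational canonical form is the block-diagonal matrix of companion matrices C(f_i):
R = [[0, 0, 0, -50], [1, 0, 0, 5], [0, 1, 0, -17], [0, 0, 1, -9]].

Note the characteristic polynomial does not split into linear factors over ℚ, so A has no Jordan form over ℚ; the rational canonical form exists over any field.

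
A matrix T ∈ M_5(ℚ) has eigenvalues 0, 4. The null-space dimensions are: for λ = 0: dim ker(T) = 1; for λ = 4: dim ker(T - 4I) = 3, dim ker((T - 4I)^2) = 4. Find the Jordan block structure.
λ = 0: successive nullity increments [1] count blocks of size ≥ k; block sizes are [1].
λ = 4: successive nullity increments [3, 1] count blocks of size ≥ k; block sizes are [2, 1, 1].

Jordan blocks: (0, 1), (4, 2), (4, 1), (4, 1)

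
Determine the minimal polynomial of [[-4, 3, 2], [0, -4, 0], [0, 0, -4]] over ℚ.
The characteristic polynomial factors as (x + 4)^3. The minimal polynomial is ∏(x - λ)^{k_λ} where k_λ is the size of the largest Jordan block at λ.

For λ = -4: rank(A + 4I) = 1, and the largest Jordan block has size 2 (the smallest k with rank((A + 4I)^k) = rank((A + 4I)^(k+1))).

So m_A(x) = (x + 4)^2.

m_A(x) = (x + 4)^2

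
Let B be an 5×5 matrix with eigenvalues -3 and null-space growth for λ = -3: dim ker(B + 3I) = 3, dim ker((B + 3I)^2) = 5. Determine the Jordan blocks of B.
Jordan blocks: (-3, 2), (-3, 2), (-3, 1)

λ = -3: successive nullity increments [3, 2] count blocks of size ≥ k; block sizes are [2, 2, 1].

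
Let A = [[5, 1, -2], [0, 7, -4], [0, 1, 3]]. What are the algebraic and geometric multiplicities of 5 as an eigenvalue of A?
The characteristic polynomial is (x - 5)^3, so the factor x - 5 appears with exponent 3: the algebraic multiplicity is 3.

rank(A - 5I) = 1, so the eigenspace has dimension 3 - 1 = 2: the geometric multiplicity is 2.

Since 2 < 3, A is not diagonalizable.

algebraic multiplicity 3, geometric multiplicity 2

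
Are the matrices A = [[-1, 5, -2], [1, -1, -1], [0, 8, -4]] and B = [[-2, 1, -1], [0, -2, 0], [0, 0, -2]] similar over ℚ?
No.

Both have characteristic polynomial (x + 2)^3, but the minimal polynomial of A is (x + 2)^3 while the minimal polynomial of B is (x + 2)^2. The minimal polynomial is a similarity invariant, so A and B are not similar.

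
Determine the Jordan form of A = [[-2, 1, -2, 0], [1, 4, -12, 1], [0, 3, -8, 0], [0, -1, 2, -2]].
J = [[-2, 1, 0, 0], [0, -2, 1, 0], [0, 0, -2, 0], [0, 0, 0, -2]]

The characteristic polynomial is det(xI - A) = (x + 2)^4, so the eigenvalues are -2 (algebraic multiplicity 4).

For λ = -2: rank(A + 2I) = 2, rank((A + 2I)^2) = 1, rank((A + 2I)^3) = 0. The eigenspace has dimension 4 - 2 = 2, so there are 2 Jordan blocks; the rank sequence gives block sizes [3, 1].

Assembling the blocks gives the Jordan form J above.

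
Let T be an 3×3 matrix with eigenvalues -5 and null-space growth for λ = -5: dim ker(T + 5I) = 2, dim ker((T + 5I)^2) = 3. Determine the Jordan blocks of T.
λ = -5: successive nullity increments [2, 1] count blocks of size ≥ k; block sizes are [2, 1].

Jordan blocks: (-5, 2), (-5, 1)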